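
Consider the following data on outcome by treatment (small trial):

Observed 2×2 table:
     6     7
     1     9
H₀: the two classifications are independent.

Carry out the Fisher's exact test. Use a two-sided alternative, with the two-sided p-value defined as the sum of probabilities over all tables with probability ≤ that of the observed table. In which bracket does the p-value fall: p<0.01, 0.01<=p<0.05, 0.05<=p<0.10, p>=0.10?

p-value bracket: 0.05<=p<0.10

Margins: r₁=13, r₂=10, c₁=7, c₂=16, n=23
p_obs = C(13,6)·C(10,1)/C(23,7); sum pmf over tables with pmf ≤ p_obs
p-value (two-sided) = 0.08862
→ bracket: 0.05<=p<0.10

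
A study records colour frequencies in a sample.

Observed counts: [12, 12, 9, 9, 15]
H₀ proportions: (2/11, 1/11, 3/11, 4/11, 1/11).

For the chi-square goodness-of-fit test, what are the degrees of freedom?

degrees of freedom = 4

df = k − 1 = 5 − 1 = 4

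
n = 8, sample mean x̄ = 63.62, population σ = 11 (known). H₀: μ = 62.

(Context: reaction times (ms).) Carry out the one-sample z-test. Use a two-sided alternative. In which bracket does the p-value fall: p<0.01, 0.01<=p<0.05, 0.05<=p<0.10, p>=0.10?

p-value bracket: p>=0.10

SE = σ/√n = 11/√8 = 3.8891
z = (x̄−μ₀)/SE = (63.62−62)/3.8891 = 0.4166
p-value (two-sided) = 0.67701
→ bracket: p>=0.10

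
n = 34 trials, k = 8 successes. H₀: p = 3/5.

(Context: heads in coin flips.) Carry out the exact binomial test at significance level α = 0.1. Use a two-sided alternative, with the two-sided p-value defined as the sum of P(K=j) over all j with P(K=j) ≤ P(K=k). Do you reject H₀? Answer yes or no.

Exact binomial: n=34, k=8, p₀=3/5=0.6000
P(X=j) = C(n,j)·p₀^j·(1−p₀)^(n−j); p = Σ P(X=j) over j with P(X=j) ≤ P(X=8)
p-value (two-sided) = 0.00002
At α=0.1: p < α → reject H₀

reject H₀: yes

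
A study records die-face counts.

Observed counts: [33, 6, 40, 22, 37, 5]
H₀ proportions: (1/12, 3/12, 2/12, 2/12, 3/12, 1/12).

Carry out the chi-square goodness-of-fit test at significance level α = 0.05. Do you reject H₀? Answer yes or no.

reject H₀: yes

n = 143; E_i = n·p_i = [11.92, 35.75, 23.83, 23.83, 35.75, 11.92]
χ² = (33−11.92)²/11.92 + (6−35.75)²/35.75 + (40−23.83)²/23.83 + (22−23.83)²/23.83 + (37−35.75)²/35.75 + (5−11.92)²/11.92 = 77.2238
df = 5
p-value (upper-tail) = 0.00000
At α=0.05: p < α → reject H₀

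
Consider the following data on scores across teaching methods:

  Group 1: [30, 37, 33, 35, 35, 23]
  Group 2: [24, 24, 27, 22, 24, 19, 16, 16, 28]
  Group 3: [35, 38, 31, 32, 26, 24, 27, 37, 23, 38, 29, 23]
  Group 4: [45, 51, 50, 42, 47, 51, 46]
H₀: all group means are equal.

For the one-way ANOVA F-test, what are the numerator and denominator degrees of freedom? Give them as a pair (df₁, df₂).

degrees of freedom = [3, 30]

k = 4 groups, N = 34 total
df = (k−1, N−k) = (4−1, 34−4) = (3, 30)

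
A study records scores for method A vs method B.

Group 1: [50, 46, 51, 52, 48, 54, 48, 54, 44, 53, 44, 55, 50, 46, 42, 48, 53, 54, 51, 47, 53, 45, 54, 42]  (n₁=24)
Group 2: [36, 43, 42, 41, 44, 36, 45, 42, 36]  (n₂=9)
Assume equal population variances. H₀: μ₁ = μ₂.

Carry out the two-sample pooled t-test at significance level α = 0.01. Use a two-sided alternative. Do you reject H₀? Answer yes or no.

x̄₁=49.333, s₁=4.114, n₁=24
x̄₂=40.556, s₂=3.609, n₂=9
s_p² = [23·4.114² + 8·3.609²]/31 = 15.9211
SE = √(s_p²·(1/24+1/9)) = 1.5596
t = (49.333−40.556)/1.5596 = 5.6282
df = 31
p-value (two-sided) = 0.00000
At α=0.01: p < α → reject H₀

reject H₀: yes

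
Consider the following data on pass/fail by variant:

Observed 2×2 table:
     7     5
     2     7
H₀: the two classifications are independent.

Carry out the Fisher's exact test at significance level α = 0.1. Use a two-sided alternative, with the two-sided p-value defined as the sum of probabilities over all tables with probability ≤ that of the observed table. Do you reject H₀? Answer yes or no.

Margins: r₁=12, r₂=9, c₁=9, c₂=12, n=21
p_obs = C(12,7)·C(9,2)/C(21,9); sum pmf over tables with pmf ≤ p_obs
p-value (two-sided) = 0.18423
At α=0.1: p ≥ α → fail to reject H₀

reject H₀: no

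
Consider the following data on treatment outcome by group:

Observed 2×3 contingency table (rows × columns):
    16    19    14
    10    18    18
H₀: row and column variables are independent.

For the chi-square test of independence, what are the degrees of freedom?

df = (r−1)(c−1) = (2−1)·(3−1) = 2

degrees of freedom = 2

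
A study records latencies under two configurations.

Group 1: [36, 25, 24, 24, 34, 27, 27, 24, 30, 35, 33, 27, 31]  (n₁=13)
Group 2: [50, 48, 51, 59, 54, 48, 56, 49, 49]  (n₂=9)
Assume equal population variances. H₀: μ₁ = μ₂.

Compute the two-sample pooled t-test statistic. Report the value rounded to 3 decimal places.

x̄₁=29.000, s₁=4.416, n₁=13
x̄₂=51.556, s₂=3.909, n₂=9
s_p² = [12·4.416² + 8·3.909²]/20 = 17.8111
SE = √(s_p²·(1/13+1/9)) = 1.8301
t = (29.000−51.556)/1.8301 = -12.3251
df = 20

test statistic = -12.325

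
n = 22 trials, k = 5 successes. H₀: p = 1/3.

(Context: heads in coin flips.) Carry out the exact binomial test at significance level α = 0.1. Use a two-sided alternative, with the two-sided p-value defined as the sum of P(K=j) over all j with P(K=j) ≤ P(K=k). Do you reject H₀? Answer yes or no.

reject H₀: no

Exact binomial: n=22, k=5, p₀=1/3=0.3333
P(X=j) = C(n,j)·p₀^j·(1−p₀)^(n−j); p = Σ P(X=j) over j with P(X=j) ≤ P(X=5)
p-value (two-sided) = 0.36929
At α=0.1: p ≥ α → fail to reject H₀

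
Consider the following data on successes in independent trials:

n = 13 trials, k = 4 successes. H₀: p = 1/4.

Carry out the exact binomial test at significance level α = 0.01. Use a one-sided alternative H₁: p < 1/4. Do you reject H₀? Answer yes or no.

Exact binomial: n=13, k=4, p₀=1/4=0.2500
P(X≤4) from Σ C(n,i)·p₀^i·(1−p₀)^(n−i)
p-value (one-sided, H₁ less) = 0.79396
At α=0.01: p ≥ α → fail to reject H₀

reject H₀: no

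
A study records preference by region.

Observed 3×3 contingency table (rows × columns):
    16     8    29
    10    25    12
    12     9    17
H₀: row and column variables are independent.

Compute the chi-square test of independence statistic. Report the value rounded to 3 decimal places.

Row totals [53, 47, 38], col totals [38, 42, 58], n=138
χ² = (16−14.59)²/14.59 + (8−16.13)²/16.13 + (29−22.28)²/22.28 + (10−12.94)²/12.94 + (25−14.30)²/14.30 + (12−19.75)²/19.75 + (12−10.46)²/10.46 + (9−11.57)²/11.57 + (17−15.97)²/15.97 = 18.8340
df = 4

test statistic = 18.834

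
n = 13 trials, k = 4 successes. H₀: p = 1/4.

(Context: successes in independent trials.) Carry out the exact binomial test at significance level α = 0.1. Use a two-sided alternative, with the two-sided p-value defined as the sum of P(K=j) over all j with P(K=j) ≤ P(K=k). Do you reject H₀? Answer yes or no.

reject H₀: no

Exact binomial: n=13, k=4, p₀=1/4=0.2500
P(X=j) = C(n,j)·p₀^j·(1−p₀)^(n−j); p = Σ P(X=j) over j with P(X=j) ≤ P(X=4)
p-value (two-sided) = 0.74835
At α=0.1: p ≥ α → fail to reject H₀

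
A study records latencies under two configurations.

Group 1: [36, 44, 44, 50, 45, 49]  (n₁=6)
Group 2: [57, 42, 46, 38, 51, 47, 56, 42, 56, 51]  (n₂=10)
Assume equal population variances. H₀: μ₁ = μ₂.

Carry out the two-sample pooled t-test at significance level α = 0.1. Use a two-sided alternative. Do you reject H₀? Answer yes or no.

x̄₁=44.667, s₁=4.967, n₁=6
x̄₂=48.600, s₂=6.670, n₂=10
s_p² = [5·4.967² + 9·6.670²]/14 = 37.4095
SE = √(s_p²·(1/6+1/10)) = 3.1585
t = (44.667−48.600)/3.1585 = -1.2453
df = 14
p-value (two-sided) = 0.23345
At α=0.1: p ≥ α → fail to reject H₀

reject H₀: no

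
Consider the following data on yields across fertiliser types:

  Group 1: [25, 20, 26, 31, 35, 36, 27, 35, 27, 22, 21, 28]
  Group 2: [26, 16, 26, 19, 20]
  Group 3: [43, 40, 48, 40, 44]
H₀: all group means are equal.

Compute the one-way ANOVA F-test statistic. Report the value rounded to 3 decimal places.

test statistic = 26.466

Group means [27.75, 21.40, 43.00], grand mean 29.773
SSB = Σnᵢ(x̄ᵢ−x̄)² = 1274.414; SSW = ΣΣ(x−x̄ᵢ)² = 457.450
MSB = 1274.414/2 = 637.2068; MSW = 457.450/19 = 24.0763
F = MSB/MSW = 26.4661
df = (2, 19)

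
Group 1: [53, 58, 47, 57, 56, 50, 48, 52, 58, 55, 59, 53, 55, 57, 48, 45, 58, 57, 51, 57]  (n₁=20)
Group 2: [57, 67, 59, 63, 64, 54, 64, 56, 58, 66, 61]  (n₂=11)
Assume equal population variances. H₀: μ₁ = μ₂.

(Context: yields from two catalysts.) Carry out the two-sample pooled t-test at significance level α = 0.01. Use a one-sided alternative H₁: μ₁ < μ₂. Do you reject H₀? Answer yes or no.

x̄₁=53.700, s₁=4.269, n₁=20
x̄₂=60.818, s₂=4.309, n₂=11
s_p² = [19·4.269² + 10·4.309²]/29 = 18.3392
SE = √(s_p²·(1/20+1/11)) = 1.6075
t = (53.700−60.818)/1.6075 = -4.4280
df = 29
p-value (one-sided, H₁ less) = 0.00006
At α=0.01: p < α → reject H₀

reject H₀: yes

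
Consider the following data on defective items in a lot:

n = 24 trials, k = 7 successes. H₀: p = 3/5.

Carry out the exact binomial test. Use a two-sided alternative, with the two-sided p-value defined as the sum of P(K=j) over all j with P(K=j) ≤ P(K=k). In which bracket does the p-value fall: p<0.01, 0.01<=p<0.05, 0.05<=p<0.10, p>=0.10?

Exact binomial: n=24, k=7, p₀=3/5=0.6000
P(X=j) = C(n,j)·p₀^j·(1−p₀)^(n−j); p = Σ P(X=j) over j with P(X=j) ≤ P(X=7)
p-value (two-sided) = 0.00287
→ bracket: p<0.01

p-value bracket: p<0.01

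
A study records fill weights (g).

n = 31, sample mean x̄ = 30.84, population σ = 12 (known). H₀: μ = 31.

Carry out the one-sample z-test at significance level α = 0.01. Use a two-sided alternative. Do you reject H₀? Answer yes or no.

reject H₀: no

SE = σ/√n = 12/√31 = 2.1553
z = (x̄−μ₀)/SE = (30.84−31)/2.1553 = -0.0742
p-value (two-sided) = 0.94082
At α=0.01: p ≥ α → fail to reject H₀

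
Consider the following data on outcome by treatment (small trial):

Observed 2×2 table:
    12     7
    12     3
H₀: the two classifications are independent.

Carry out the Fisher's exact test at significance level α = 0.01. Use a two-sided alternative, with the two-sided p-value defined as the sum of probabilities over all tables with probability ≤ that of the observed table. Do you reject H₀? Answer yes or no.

Margins: r₁=19, r₂=15, c₁=24, c₂=10, n=34
p_obs = C(19,12)·C(15,12)/C(34,24); sum pmf over tables with pmf ≤ p_obs
p-value (two-sided) = 0.45127
At α=0.01: p ≥ α → fail to reject H₀

reject H₀: no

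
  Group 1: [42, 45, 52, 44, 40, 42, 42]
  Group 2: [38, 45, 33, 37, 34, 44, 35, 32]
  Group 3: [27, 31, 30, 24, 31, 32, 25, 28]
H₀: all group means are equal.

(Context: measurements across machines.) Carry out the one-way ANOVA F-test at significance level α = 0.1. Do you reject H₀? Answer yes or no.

Group means [43.86, 37.25, 28.50], grand mean 36.217
SSB = Σnᵢ(x̄ᵢ−x̄)² = 893.556; SSW = ΣΣ(x−x̄ᵢ)² = 322.357
MSB = 893.556/2 = 446.7780; MSW = 322.357/20 = 16.1179
F = MSB/MSW = 27.7194
df = (2, 20)
p-value (upper-tail) = 0.00000
At α=0.1: p < α → reject H₀

reject H₀: yes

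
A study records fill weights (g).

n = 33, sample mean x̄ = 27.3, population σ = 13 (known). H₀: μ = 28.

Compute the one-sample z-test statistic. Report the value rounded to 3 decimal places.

test statistic = -0.309

SE = σ/√n = 13/√33 = 2.2630
z = (x̄−μ₀)/SE = (27.3−28)/2.2630 = -0.3093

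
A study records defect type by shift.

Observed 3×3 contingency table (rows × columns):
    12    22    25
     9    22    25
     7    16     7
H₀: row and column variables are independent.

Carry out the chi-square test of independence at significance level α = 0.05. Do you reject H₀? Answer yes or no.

reject H₀: no

Row totals [59, 56, 30], col totals [28, 60, 57], n=145
χ² = (12−11.39)²/11.39 + (22−24.41)²/24.41 + (25−23.19)²/23.19 + (9−10.81)²/10.81 + (22−23.17)²/23.17 + (25−22.01)²/22.01 + (7−5.79)²/5.79 + (16−12.41)²/12.41 + (7−11.79)²/11.79 = 4.4159
df = 4
p-value (upper-tail) = 0.35264
At α=0.05: p ≥ α → fail to reject H₀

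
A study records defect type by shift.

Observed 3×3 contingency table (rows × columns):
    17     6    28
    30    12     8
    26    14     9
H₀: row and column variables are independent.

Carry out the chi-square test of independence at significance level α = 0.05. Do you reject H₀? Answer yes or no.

reject H₀: yes

Row totals [51, 50, 49], col totals [73, 32, 45], n=150
χ² = (17−24.82)²/24.82 + (6−10.88)²/10.88 + (28−15.30)²/15.30 + (30−24.33)²/24.33 + (12−10.67)²/10.67 + (8−15.00)²/15.00 + (26−23.85)²/23.85 + (14−10.45)²/10.45 + (9−14.70)²/14.70 = 23.5554
df = 4
p-value (upper-tail) = 0.00010
At α=0.05: p < α → reject H₀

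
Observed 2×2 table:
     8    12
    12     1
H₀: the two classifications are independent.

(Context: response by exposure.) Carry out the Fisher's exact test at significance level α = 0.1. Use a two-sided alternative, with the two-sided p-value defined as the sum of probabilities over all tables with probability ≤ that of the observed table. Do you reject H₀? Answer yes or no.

reject H₀: yes

Margins: r₁=20, r₂=13, c₁=20, c₂=13, n=33
p_obs = C(20,8)·C(13,12)/C(33,20); sum pmf over tables with pmf ≤ p_obs
p-value (two-sided) = 0.00359
At α=0.1: p < α → reject H₀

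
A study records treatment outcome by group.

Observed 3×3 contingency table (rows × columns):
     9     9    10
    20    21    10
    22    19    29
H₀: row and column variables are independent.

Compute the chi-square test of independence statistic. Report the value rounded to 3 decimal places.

Row totals [28, 51, 70], col totals [51, 49, 49], n=149
χ² = (9−9.58)²/9.58 + (9−9.21)²/9.21 + (10−9.21)²/9.21 + (20−17.46)²/17.46 + (21−16.77)²/16.77 + (10−16.77)²/16.77 + (22−23.96)²/23.96 + (19−23.02)²/23.02 + (29−23.02)²/23.02 = 6.6949
df = 4

test statistic = 6.695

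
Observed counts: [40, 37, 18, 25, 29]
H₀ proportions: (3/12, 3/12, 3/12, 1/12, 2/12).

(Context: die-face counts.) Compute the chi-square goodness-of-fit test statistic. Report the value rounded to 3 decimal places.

n = 149; E_i = n·p_i = [37.25, 37.25, 37.25, 12.42, 24.83]
χ² = (40−37.25)²/37.25 + (37−37.25)²/37.25 + (18−37.25)²/37.25 + (25−12.42)²/12.42 + (29−24.83)²/24.83 = 23.6040
df = 4

test statistic = 23.604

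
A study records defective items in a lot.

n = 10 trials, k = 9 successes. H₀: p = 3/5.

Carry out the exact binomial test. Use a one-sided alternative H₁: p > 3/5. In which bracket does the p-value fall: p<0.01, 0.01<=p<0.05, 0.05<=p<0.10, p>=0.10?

Exact binomial: n=10, k=9, p₀=3/5=0.6000
P(X≥9) from Σ C(n,i)·p₀^i·(1−p₀)^(n−i)
p-value (one-sided, H₁ greater) = 0.04636
→ bracket: 0.01<=p<0.05

p-value bracket: 0.01<=p<0.05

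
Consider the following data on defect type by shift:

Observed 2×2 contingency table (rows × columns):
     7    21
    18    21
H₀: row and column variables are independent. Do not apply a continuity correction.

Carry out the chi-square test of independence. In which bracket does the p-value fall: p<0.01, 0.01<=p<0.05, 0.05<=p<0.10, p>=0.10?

Row totals [28, 39], col totals [25, 42], n=67
χ² = (7−10.45)²/10.45 + (21−17.55)²/17.55 + (18−14.55)²/14.55 + (21−24.45)²/24.45 = 3.1181
df = 1
p-value (upper-tail) = 0.07743
→ bracket: 0.05<=p<0.10

p-value bracket: 0.05<=p<0.10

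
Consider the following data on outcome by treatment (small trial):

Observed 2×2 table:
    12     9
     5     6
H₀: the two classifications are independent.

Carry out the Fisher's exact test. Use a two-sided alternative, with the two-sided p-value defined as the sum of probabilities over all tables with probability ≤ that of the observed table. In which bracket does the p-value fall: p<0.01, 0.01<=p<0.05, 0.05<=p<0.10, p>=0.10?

Margins: r₁=21, r₂=11, c₁=17, c₂=15, n=32
p_obs = C(21,12)·C(11,5)/C(32,17); sum pmf over tables with pmf ≤ p_obs
p-value (two-sided) = 0.71195
→ bracket: p>=0.10

p-value bracket: p>=0.10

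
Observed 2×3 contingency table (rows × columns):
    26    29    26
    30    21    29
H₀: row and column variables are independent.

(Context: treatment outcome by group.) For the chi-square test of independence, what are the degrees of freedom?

df = (r−1)(c−1) = (2−1)·(3−1) = 2

degrees of freedom = 2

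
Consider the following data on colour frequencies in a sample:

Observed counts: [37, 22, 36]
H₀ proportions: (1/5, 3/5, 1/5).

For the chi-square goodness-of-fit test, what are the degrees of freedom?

df = k − 1 = 3 − 1 = 2

degrees of freedom = 2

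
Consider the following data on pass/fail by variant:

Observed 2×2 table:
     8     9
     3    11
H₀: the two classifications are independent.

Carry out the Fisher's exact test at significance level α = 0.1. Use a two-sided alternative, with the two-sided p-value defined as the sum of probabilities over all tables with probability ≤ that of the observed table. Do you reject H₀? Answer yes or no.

reject H₀: no

Margins: r₁=17, r₂=14, c₁=11, c₂=20, n=31
p_obs = C(17,8)·C(14,3)/C(31,11); sum pmf over tables with pmf ≤ p_obs
p-value (two-sided) = 0.25800
At α=0.1: p ≥ α → fail to reject H₀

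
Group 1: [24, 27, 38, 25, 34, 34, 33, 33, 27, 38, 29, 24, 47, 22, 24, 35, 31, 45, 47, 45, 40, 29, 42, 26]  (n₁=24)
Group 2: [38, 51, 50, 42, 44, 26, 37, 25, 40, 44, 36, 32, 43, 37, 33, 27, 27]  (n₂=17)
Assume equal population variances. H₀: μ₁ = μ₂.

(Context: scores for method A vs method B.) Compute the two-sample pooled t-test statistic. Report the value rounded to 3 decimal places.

x̄₁=33.292, s₁=7.937, n₁=24
x̄₂=37.176, s₂=8.064, n₂=17
s_p² = [23·7.937² + 16·8.064²]/39 = 63.8315
SE = √(s_p²·(1/24+1/17)) = 2.5327
t = (33.292−37.176)/2.5327 = -1.5339
df = 39

test statistic = -1.534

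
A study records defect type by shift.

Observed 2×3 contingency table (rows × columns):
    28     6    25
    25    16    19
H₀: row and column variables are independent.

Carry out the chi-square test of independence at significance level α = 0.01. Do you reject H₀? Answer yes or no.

Row totals [59, 60], col totals [53, 22, 44], n=119
χ² = (28−26.28)²/26.28 + (6−10.91)²/10.91 + (25−21.82)²/21.82 + (25−26.72)²/26.72 + (16−11.09)²/11.09 + (19−22.18)²/22.18 = 5.5254
df = 2
p-value (upper-tail) = 0.06312
At α=0.01: p ≥ α → fail to reject H₀

reject H₀: no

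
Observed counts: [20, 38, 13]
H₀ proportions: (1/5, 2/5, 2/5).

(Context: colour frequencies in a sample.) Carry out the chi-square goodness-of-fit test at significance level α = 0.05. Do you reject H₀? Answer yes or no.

reject H₀: yes

n = 71; E_i = n·p_i = [14.20, 28.40, 28.40]
χ² = (20−14.20)²/14.20 + (38−28.40)²/28.40 + (13−28.40)²/28.40 = 13.9648
df = 2
p-value (upper-tail) = 0.00093
At α=0.05: p < α → reject H₀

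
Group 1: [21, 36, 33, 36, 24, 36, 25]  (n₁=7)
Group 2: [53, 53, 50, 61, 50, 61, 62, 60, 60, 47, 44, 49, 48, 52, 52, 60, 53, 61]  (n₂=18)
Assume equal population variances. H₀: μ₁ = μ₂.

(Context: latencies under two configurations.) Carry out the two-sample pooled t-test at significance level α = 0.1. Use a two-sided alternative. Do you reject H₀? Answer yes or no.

reject H₀: yes

x̄₁=30.143, s₁=6.568, n₁=7
x̄₂=54.222, s₂=5.796, n₂=18
s_p² = [6·6.568² + 17·5.796²]/23 = 36.0856
SE = √(s_p²·(1/7+1/18)) = 2.6758
t = (30.143−54.222)/2.6758 = -8.9990
df = 23
p-value (two-sided) = 0.00000
At α=0.1: p < α → reject H₀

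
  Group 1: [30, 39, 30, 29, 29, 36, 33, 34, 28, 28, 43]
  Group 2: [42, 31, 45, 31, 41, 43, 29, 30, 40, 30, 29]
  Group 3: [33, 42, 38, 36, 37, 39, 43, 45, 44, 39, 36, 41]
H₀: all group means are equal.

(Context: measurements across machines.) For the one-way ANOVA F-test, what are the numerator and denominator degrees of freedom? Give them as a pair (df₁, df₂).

degrees of freedom = [2, 31]

k = 3 groups, N = 34 total
df = (k−1, N−k) = (3−1, 34−3) = (2, 31)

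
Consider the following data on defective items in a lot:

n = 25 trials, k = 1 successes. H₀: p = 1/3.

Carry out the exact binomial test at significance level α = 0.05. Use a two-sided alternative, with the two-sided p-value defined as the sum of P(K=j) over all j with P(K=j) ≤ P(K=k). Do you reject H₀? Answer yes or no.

reject H₀: yes

Exact binomial: n=25, k=1, p₀=1/3=0.3333
P(X=j) = C(n,j)·p₀^j·(1−p₀)^(n−j); p = Σ P(X=j) over j with P(X=j) ≤ P(X=1)
p-value (two-sided) = 0.00095
At α=0.05: p < α → reject H₀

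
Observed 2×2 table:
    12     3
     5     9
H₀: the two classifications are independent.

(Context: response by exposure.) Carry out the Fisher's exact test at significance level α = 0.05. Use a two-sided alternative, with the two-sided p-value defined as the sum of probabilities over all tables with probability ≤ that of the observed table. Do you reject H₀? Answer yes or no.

reject H₀: yes

Margins: r₁=15, r₂=14, c₁=17, c₂=12, n=29
p_obs = C(15,12)·C(14,5)/C(29,17); sum pmf over tables with pmf ≤ p_obs
p-value (two-sided) = 0.02533
At α=0.05: p < α → reject H₀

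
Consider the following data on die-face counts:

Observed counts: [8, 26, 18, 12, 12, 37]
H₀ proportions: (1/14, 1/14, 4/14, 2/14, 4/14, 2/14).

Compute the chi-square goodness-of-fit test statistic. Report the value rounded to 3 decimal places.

test statistic = 86.903

n = 113; E_i = n·p_i = [8.07, 8.07, 32.29, 16.14, 32.29, 16.14]
χ² = (8−8.07)²/8.07 + (26−8.07)²/8.07 + (18−32.29)²/32.29 + (12−16.14)²/16.14 + (12−32.29)²/32.29 + (37−16.14)²/16.14 = 86.9027
df = 5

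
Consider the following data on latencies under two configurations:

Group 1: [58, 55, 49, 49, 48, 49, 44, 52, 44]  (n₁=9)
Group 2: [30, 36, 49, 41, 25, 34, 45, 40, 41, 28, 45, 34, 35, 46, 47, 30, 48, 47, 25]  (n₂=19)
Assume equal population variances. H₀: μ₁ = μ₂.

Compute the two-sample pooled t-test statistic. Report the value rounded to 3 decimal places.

x̄₁=49.778, s₁=4.631, n₁=9
x̄₂=38.211, s₂=8.087, n₂=19
s_p² = [8·4.631² + 18·8.087²]/26 = 51.8736
SE = √(s_p²·(1/9+1/19)) = 2.9144
t = (49.778−38.211)/2.9144 = 3.9690
df = 26

test statistic = 3.969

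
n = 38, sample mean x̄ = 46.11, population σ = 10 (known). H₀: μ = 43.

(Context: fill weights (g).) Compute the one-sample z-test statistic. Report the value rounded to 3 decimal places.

test statistic = 1.917

SE = σ/√n = 10/√38 = 1.6222
z = (x̄−μ₀)/SE = (46.11−43)/1.6222 = 1.9171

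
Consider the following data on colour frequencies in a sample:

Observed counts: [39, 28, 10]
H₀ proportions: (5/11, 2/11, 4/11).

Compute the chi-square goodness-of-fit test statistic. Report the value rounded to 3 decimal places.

n = 77; E_i = n·p_i = [35.00, 14.00, 28.00]
χ² = (39−35.00)²/35.00 + (28−14.00)²/14.00 + (10−28.00)²/28.00 = 26.0286
df = 2

test statistic = 26.029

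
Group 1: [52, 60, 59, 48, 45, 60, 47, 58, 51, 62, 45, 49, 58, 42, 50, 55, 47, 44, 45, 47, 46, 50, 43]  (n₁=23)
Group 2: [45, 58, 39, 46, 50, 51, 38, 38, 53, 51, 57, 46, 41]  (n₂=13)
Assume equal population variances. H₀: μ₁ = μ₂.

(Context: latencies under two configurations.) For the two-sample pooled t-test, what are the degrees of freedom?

df = n₁ + n₂ − 2 = 23 + 13 − 2 = 34

degrees of freedom = 34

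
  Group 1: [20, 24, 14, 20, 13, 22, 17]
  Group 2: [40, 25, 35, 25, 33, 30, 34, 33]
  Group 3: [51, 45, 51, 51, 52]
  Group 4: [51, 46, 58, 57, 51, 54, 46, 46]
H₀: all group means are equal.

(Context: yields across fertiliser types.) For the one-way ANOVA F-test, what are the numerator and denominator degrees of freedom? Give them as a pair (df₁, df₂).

k = 4 groups, N = 28 total
df = (k−1, N−k) = (4−1, 28−4) = (3, 24)

degrees of freedom = [3, 24]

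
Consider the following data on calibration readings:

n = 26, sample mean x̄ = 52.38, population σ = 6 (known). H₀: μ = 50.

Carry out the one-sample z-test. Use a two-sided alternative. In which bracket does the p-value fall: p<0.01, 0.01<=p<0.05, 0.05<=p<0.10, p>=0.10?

p-value bracket: 0.01<=p<0.05

SE = σ/√n = 6/√26 = 1.1767
z = (x̄−μ₀)/SE = (52.38−50)/1.1767 = 2.0226
p-value (two-sided) = 0.04311
→ bracket: 0.01<=p<0.05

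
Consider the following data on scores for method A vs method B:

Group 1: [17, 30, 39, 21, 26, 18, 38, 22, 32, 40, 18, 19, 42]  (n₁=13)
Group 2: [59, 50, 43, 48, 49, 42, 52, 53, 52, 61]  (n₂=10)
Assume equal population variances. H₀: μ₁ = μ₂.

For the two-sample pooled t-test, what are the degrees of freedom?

df = n₁ + n₂ − 2 = 13 + 10 − 2 = 21

degrees of freedom = 21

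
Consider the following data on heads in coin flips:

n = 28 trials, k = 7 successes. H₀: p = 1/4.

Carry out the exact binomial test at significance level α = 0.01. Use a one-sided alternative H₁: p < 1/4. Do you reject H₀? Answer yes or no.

reject H₀: no

Exact binomial: n=28, k=7, p₀=1/4=0.2500
P(X≤7) from Σ C(n,i)·p₀^i·(1−p₀)^(n−i)
p-value (one-sided, H₁ less) = 0.59974
At α=0.01: p ≥ α → fail to reject H₀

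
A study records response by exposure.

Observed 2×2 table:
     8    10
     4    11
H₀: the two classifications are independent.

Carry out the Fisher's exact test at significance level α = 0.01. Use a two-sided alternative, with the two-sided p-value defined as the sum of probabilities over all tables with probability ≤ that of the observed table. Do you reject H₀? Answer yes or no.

reject H₀: no

Margins: r₁=18, r₂=15, c₁=12, c₂=21, n=33
p_obs = C(18,8)·C(15,4)/C(33,12); sum pmf over tables with pmf ≤ p_obs
p-value (two-sided) = 0.46880
At α=0.01: p ≥ α → fail to reject H₀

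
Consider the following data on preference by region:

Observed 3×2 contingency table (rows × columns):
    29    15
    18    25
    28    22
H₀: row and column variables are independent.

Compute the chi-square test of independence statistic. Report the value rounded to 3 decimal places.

Row totals [44, 43, 50], col totals [75, 62], n=137
χ² = (29−24.09)²/24.09 + (15−19.91)²/19.91 + (18−23.54)²/23.54 + (25−19.46)²/19.46 + (28−27.37)²/27.37 + (22−22.63)²/22.63 = 5.1267
df = 2

test statistic = 5.127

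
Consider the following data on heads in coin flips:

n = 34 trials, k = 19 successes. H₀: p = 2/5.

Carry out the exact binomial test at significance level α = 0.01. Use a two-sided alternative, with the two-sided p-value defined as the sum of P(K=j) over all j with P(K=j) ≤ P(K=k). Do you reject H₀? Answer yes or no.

reject H₀: no

Exact binomial: n=34, k=19, p₀=2/5=0.4000
P(X=j) = C(n,j)·p₀^j·(1−p₀)^(n−j); p = Σ P(X=j) over j with P(X=j) ≤ P(X=19)
p-value (two-sided) = 0.07851
At α=0.01: p ≥ α → fail to reject H₀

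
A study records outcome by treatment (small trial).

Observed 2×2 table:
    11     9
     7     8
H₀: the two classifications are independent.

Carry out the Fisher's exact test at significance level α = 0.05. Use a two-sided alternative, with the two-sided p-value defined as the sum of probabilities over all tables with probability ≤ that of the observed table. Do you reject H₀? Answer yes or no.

Margins: r₁=20, r₂=15, c₁=18, c₂=17, n=35
p_obs = C(20,11)·C(15,7)/C(35,18); sum pmf over tables with pmf ≤ p_obs
p-value (two-sided) = 0.73799
At α=0.05: p ≥ α → fail to reject H₀

reject H₀: no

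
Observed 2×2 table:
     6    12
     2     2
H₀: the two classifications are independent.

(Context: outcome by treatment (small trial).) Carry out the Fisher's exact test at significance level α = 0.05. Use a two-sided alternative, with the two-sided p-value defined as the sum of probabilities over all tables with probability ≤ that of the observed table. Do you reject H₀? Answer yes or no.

Margins: r₁=18, r₂=4, c₁=8, c₂=14, n=22
p_obs = C(18,6)·C(4,2)/C(22,8); sum pmf over tables with pmf ≤ p_obs
p-value (two-sided) = 0.60191
At α=0.05: p ≥ α → fail to reject H₀

reject H₀: no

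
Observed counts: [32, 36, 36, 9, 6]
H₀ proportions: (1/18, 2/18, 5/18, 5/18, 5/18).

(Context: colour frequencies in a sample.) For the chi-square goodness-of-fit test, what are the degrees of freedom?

degrees of freedom = 4

df = k − 1 = 5 − 1 = 4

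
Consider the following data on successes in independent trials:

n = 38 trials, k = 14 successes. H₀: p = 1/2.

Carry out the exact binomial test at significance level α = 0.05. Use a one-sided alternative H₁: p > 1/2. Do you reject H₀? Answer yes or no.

Exact binomial: n=38, k=14, p₀=1/2=0.5000
P(X≥14) from Σ C(n,i)·p₀^i·(1−p₀)^(n−i)
p-value (one-sided, H₁ greater) = 0.96352
At α=0.05: p ≥ α → fail to reject H₀

reject H₀: no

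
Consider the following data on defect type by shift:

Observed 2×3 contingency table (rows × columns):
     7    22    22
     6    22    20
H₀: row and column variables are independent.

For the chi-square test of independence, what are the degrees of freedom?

df = (r−1)(c−1) = (2−1)·(3−1) = 2

degrees of freedom = 2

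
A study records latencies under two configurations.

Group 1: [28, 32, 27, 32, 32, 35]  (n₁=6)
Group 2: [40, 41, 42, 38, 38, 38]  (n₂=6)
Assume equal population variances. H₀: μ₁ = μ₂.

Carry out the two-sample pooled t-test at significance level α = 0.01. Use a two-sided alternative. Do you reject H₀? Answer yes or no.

x̄₁=31.000, s₁=2.966, n₁=6
x̄₂=39.500, s₂=1.761, n₂=6
s_p² = [5·2.966² + 5·1.761²]/10 = 5.9500
SE = √(s_p²·(1/6+1/6)) = 1.4083
t = (31.000−39.500)/1.4083 = -6.0356
df = 10
p-value (two-sided) = 0.00013
At α=0.01: p < α → reject H₀

reject H₀: yes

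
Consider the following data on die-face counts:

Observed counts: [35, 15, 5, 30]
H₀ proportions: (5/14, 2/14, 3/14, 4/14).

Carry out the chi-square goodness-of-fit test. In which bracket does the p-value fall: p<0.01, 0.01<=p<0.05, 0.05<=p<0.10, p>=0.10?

p-value bracket: p<0.01

n = 85; E_i = n·p_i = [30.36, 12.14, 18.21, 24.29]
χ² = (35−30.36)²/30.36 + (15−12.14)²/12.14 + (5−18.21)²/18.21 + (30−24.29)²/24.29 = 12.3137
df = 3
p-value (upper-tail) = 0.00638
→ bracket: p<0.01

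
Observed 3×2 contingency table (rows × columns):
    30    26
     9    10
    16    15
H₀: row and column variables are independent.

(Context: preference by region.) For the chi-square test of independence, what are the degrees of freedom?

df = (r−1)(c−1) = (3−1)·(2−1) = 2

degrees of freedom = 2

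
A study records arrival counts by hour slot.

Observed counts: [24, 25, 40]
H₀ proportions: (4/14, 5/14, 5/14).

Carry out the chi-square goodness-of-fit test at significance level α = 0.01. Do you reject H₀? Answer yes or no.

reject H₀: no

n = 89; E_i = n·p_i = [25.43, 31.79, 31.79]
χ² = (24−25.43)²/25.43 + (25−31.79)²/31.79 + (40−31.79)²/31.79 = 3.6517
df = 2
p-value (upper-tail) = 0.16108
At α=0.01: p ≥ α → fail to reject H₀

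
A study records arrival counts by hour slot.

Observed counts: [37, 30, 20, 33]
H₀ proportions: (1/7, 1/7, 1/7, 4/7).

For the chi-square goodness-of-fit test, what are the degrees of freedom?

degrees of freedom = 3

df = k − 1 = 4 − 1 = 3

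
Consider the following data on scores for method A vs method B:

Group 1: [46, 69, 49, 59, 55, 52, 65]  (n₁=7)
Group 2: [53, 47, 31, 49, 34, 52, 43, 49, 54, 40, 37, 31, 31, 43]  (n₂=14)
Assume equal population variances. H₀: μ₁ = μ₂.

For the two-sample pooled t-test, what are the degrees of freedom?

degrees of freedom = 19

df = n₁ + n₂ − 2 = 7 + 14 − 2 = 19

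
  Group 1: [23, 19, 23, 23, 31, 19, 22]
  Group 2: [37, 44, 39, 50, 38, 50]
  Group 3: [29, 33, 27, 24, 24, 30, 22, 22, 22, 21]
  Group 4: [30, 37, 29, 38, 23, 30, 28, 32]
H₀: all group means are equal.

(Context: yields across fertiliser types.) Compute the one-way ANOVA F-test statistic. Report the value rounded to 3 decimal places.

Group means [22.86, 43.00, 25.40, 30.88], grand mean 29.645
SSB = Σnᵢ(x̄ᵢ−x̄)² = 1584.965; SSW = ΣΣ(x−x̄ᵢ)² = 590.132
MSB = 1584.965/3 = 528.3215; MSW = 590.132/27 = 21.8567
F = MSB/MSW = 24.1720
df = (3, 27)

test statistic = 24.172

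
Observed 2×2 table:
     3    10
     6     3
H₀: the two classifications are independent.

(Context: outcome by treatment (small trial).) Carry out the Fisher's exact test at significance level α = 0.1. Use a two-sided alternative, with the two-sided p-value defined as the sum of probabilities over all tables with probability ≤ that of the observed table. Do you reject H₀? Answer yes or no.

Margins: r₁=13, r₂=9, c₁=9, c₂=13, n=22
p_obs = C(13,3)·C(9,6)/C(22,9); sum pmf over tables with pmf ≤ p_obs
p-value (two-sided) = 0.07890
At α=0.1: p < α → reject H₀

reject H₀: yes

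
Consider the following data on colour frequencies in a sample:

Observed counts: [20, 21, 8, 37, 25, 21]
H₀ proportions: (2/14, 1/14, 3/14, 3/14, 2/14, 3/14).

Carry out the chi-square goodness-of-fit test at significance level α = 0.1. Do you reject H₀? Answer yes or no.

n = 132; E_i = n·p_i = [18.86, 9.43, 28.29, 28.29, 18.86, 28.29]
χ² = (20−18.86)²/18.86 + (21−9.43)²/9.43 + (8−28.29)²/28.29 + (37−28.29)²/28.29 + (25−18.86)²/18.86 + (21−28.29)²/28.29 = 35.3813
df = 5
p-value (upper-tail) = 0.00000
At α=0.1: p < α → reject H₀

reject H₀: yes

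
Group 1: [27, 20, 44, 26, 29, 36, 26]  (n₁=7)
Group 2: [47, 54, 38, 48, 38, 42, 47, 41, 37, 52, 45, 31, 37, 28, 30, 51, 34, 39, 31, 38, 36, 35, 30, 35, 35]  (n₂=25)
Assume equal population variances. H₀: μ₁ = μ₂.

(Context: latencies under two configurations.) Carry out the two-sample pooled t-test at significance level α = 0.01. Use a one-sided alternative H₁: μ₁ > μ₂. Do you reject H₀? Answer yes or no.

reject H₀: no

x̄₁=29.714, s₁=7.889, n₁=7
x̄₂=39.160, s₂=7.358, n₂=25
s_p² = [6·7.889² + 24·7.358²]/30 = 55.7596
SE = √(s_p²·(1/7+1/25)) = 3.1931
t = (29.714−39.160)/3.1931 = -2.9581
df = 30
p-value (one-sided, H₁ greater) = 0.99701
At α=0.01: p ≥ α → fail to reject H₀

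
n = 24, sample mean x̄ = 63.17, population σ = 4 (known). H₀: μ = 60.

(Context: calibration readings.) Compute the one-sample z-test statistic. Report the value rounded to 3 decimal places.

SE = σ/√n = 4/√24 = 0.8165
z = (x̄−μ₀)/SE = (63.17−60)/0.8165 = 3.8824

test statistic = 3.882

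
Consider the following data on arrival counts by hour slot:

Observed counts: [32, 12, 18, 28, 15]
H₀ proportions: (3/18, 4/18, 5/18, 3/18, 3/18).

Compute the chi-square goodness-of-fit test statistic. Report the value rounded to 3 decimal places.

n = 105; E_i = n·p_i = [17.50, 23.33, 29.17, 17.50, 17.50]
χ² = (32−17.50)²/17.50 + (12−23.33)²/23.33 + (18−29.17)²/29.17 + (28−17.50)²/17.50 + (15−17.50)²/17.50 = 28.4514
df = 4

test statistic = 28.451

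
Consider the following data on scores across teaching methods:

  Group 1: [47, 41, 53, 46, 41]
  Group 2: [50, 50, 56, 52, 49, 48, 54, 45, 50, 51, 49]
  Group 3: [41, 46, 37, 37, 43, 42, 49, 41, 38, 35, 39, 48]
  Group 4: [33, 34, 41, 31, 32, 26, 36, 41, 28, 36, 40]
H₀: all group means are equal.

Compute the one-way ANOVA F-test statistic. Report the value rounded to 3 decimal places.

Group means [45.60, 50.36, 41.33, 34.36], grand mean 42.462
SSB = Σnᵢ(x̄ᵢ−x̄)² = 1472.735; SSW = ΣΣ(x−x̄ᵢ)² = 662.958
MSB = 1472.735/3 = 490.9116; MSW = 662.958/35 = 18.9416
F = MSB/MSW = 25.9171
df = (3, 35)

test statistic = 25.917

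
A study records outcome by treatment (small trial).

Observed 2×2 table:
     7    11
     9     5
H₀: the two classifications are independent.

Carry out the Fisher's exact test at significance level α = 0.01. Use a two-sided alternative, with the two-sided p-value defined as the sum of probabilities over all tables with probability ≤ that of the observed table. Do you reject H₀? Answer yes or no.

reject H₀: no

Margins: r₁=18, r₂=14, c₁=16, c₂=16, n=32
p_obs = C(18,7)·C(14,9)/C(32,16); sum pmf over tables with pmf ≤ p_obs
p-value (two-sided) = 0.28516
At α=0.01: p ≥ α → fail to reject H₀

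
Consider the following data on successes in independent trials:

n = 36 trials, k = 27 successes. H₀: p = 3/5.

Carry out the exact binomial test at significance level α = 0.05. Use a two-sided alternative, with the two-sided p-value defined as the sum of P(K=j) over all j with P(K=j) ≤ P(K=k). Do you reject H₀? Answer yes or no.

Exact binomial: n=36, k=27, p₀=3/5=0.6000
P(X=j) = C(n,j)·p₀^j·(1−p₀)^(n−j); p = Σ P(X=j) over j with P(X=j) ≤ P(X=27)
p-value (two-sided) = 0.08754
At α=0.05: p ≥ α → fail to reject H₀

reject H₀: no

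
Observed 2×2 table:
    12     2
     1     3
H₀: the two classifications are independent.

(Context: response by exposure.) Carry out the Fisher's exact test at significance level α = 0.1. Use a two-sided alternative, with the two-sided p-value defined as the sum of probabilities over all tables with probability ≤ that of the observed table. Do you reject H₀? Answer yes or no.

reject H₀: yes

Margins: r₁=14, r₂=4, c₁=13, c₂=5, n=18
p_obs = C(14,12)·C(4,1)/C(18,13); sum pmf over tables with pmf ≤ p_obs
p-value (two-sided) = 0.04412
At α=0.1: p < α → reject H₀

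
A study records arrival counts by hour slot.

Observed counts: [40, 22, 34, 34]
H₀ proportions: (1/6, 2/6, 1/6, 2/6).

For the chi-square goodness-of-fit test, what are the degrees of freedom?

degrees of freedom = 3

df = k − 1 = 4 − 1 = 3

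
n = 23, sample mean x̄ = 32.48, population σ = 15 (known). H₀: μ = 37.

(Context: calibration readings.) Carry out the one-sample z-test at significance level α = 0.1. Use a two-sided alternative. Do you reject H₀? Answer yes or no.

reject H₀: no

SE = σ/√n = 15/√23 = 3.1277
z = (x̄−μ₀)/SE = (32.48−37)/3.1277 = -1.4451
p-value (two-sided) = 0.14842
At α=0.1: p ≥ α → fail to reject H₀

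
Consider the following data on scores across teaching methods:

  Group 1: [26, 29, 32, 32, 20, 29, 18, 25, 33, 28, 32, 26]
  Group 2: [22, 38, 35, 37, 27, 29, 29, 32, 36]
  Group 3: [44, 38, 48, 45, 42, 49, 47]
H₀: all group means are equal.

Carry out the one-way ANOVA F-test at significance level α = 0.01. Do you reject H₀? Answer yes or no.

reject H₀: yes

Group means [27.50, 31.67, 44.71], grand mean 33.143
SSB = Σnᵢ(x̄ᵢ−x̄)² = 1339.000; SSW = ΣΣ(x−x̄ᵢ)² = 568.429
MSB = 1339.000/2 = 669.5000; MSW = 568.429/25 = 22.7371
F = MSB/MSW = 29.4452
df = (2, 25)
p-value (upper-tail) = 0.00000
At α=0.01: p < α → reject H₀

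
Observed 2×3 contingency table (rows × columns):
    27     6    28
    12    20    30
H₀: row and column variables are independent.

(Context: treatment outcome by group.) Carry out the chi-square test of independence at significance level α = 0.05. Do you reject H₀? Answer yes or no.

Row totals [61, 62], col totals [39, 26, 58], n=123
χ² = (27−19.34)²/19.34 + (6−12.89)²/12.89 + (28−28.76)²/28.76 + (12−19.66)²/19.66 + (20−13.11)²/13.11 + (30−29.24)²/29.24 = 13.3694
df = 2
p-value (upper-tail) = 0.00125
At α=0.05: p < α → reject H₀

reject H₀: yes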